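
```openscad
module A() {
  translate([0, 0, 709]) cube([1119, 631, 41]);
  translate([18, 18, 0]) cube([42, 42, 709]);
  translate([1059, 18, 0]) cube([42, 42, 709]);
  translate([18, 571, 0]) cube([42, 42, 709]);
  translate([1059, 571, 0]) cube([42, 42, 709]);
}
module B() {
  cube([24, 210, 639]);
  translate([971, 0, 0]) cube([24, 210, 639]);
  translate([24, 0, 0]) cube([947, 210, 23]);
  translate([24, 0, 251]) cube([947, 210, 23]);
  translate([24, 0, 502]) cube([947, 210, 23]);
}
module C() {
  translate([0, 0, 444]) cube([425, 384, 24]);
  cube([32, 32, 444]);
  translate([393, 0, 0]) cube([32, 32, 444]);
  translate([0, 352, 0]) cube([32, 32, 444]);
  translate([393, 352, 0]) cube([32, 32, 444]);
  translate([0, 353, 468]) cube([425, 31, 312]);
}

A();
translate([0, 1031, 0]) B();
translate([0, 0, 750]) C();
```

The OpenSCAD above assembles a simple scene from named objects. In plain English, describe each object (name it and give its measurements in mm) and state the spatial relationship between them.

A is a rectangular dining table. The top is 1119×631×41 mm with its upper surface at z = 750 mm. It stands on four 42×42 mm square legs, each inset 18 mm from the nearest pair of top edges, running from the floor to the underside of the top.

B is a bookshelf 995 mm wide overall, 210 mm deep and 639 mm tall. The two sides are 24 mm thick vertical panels. 3 horizontal shelves of 23 mm thickness span between the inner faces of the sides; the lowest shelf sits on the floor and shelves are stacked with a clear vertical gap of 228 mm between each pair.

C is a chair: 425×384 mm seat, 24 mm thick, top at z = 468 mm, on four 32 mm square corner legs flush with the seat edges. A 31 mm thick backrest slab spans the full seat width, extending 312 mm above the seat top, its back face flush with the seat's +y edge.

The bookshelf is on the floor beside the table on its +y side. The chair is on top of the table.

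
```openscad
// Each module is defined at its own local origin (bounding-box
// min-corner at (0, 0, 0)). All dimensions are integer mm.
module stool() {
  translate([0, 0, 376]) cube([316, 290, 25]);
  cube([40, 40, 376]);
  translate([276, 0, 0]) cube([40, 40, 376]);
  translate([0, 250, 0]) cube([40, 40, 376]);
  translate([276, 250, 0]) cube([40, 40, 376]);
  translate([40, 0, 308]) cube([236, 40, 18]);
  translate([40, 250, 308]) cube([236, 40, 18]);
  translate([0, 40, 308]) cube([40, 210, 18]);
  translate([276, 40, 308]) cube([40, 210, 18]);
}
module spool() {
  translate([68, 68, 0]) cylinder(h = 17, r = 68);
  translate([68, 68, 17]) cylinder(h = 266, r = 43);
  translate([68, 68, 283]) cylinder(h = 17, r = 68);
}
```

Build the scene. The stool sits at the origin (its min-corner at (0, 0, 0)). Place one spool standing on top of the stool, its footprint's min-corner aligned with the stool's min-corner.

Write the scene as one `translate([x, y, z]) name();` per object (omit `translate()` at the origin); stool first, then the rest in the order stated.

stool();
translate([0, 0, 401]) spool();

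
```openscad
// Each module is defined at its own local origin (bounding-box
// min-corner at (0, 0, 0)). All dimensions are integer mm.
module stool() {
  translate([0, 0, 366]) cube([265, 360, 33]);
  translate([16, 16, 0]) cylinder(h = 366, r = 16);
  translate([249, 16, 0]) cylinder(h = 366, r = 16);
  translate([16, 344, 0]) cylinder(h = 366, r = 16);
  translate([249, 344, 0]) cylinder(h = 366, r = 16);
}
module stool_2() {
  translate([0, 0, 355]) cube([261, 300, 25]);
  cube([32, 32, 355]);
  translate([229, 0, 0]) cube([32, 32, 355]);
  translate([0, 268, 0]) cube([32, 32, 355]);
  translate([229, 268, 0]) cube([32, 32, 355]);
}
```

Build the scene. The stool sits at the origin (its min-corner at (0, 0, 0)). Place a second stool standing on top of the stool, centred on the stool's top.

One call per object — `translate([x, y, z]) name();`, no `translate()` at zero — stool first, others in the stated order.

stool();
translate([2, 30, 399]) stool_2();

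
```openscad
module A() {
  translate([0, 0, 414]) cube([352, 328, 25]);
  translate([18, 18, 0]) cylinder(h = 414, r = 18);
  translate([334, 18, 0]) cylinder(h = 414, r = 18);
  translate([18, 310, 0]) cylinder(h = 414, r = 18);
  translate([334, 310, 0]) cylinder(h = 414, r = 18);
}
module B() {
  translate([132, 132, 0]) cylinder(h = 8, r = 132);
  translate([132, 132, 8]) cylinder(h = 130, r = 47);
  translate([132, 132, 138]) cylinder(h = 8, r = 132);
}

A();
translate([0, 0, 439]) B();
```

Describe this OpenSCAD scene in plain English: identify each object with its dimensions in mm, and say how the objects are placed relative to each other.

A is a simple wooden stool: a rectangular seat 352 mm (x) by 328 mm (y), 25 mm thick, top face at z = 439 mm, on four round legs, each 36 mm in diameter. The legs rest on z = 0, each leg's axis is inset half a diameter from the nearest pair of seat edges (so the leg's bounding box is flush with the corner).

B is a spool: two coaxial disc flanges of radius 132 mm and thickness 8 mm, joined by a core cylinder of radius 47 mm and height 130 mm. The lower flange rests on z = 0 and the three cylinders share a vertical axis.

The spool is on top of the stool.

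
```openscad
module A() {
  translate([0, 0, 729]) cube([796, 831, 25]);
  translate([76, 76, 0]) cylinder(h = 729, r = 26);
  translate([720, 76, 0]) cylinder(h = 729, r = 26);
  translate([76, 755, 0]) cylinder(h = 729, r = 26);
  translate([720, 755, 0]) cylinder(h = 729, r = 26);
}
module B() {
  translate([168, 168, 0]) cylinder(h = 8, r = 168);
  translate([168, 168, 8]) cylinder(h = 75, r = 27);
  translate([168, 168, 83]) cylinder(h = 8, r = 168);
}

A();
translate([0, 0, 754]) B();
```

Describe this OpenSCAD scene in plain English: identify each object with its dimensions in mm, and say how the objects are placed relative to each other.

A is a table with a 796×831 mm rectangular top, 25 mm thick, top surface at z = 754 mm, supported by four round legs of 52 mm diameter, each leg's bounding box inset 50 mm from the nearest pair of top edges, running from the floor.

B is a spool: two coaxial disc flanges of radius 168 mm and thickness 8 mm, joined by a core cylinder of radius 27 mm and height 75 mm. The lower flange rests on z = 0 and the three cylinders share a vertical axis.

The spool is on top of the table.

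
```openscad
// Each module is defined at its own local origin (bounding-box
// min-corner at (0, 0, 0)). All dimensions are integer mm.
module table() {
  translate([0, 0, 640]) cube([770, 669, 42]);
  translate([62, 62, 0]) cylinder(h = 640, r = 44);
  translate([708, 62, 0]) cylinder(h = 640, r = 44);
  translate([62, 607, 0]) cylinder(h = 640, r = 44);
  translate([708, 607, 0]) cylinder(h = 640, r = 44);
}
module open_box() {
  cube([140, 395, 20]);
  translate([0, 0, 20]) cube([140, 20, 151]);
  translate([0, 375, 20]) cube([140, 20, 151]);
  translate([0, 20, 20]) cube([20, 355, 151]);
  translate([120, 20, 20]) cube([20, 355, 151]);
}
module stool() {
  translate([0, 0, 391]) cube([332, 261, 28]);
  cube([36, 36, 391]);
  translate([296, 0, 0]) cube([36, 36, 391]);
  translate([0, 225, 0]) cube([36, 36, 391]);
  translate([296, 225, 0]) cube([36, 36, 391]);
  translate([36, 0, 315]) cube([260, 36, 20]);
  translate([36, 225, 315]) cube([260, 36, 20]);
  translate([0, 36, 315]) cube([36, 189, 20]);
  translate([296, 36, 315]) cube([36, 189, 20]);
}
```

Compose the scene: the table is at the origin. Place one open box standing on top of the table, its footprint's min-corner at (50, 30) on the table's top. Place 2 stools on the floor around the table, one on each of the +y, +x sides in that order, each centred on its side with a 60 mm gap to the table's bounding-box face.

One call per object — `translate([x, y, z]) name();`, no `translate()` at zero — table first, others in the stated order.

table();
translate([50, 30, 682]) open_box();
translate([219, 729, 0]) stool();
translate([830, 204, 0]) stool();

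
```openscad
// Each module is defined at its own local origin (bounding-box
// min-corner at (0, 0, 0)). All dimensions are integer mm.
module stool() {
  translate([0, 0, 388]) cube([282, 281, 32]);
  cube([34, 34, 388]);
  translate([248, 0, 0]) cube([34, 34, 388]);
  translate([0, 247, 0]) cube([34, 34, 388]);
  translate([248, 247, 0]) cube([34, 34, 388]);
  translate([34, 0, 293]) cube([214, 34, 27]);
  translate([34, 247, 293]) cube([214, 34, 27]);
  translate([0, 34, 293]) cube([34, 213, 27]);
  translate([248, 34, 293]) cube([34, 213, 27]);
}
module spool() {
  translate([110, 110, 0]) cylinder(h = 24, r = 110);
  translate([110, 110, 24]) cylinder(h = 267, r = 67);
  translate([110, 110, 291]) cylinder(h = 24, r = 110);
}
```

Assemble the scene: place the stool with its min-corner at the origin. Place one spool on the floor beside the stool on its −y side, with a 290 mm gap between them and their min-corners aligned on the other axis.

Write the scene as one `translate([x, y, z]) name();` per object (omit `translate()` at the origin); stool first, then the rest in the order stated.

stool();
translate([0, -510, 0]) spool();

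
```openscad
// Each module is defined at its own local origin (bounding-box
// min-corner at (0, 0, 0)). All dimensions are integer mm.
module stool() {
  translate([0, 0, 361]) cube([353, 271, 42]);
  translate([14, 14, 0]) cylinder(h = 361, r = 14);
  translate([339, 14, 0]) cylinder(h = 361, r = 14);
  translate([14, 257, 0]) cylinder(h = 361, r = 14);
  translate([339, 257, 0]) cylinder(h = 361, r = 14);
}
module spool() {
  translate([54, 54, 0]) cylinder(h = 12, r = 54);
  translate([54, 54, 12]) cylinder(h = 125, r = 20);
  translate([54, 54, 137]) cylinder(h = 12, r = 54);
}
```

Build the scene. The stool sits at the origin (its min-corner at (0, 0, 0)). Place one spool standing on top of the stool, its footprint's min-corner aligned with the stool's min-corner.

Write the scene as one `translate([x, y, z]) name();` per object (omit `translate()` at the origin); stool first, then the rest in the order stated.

stool();
translate([0, 0, 403]) spool();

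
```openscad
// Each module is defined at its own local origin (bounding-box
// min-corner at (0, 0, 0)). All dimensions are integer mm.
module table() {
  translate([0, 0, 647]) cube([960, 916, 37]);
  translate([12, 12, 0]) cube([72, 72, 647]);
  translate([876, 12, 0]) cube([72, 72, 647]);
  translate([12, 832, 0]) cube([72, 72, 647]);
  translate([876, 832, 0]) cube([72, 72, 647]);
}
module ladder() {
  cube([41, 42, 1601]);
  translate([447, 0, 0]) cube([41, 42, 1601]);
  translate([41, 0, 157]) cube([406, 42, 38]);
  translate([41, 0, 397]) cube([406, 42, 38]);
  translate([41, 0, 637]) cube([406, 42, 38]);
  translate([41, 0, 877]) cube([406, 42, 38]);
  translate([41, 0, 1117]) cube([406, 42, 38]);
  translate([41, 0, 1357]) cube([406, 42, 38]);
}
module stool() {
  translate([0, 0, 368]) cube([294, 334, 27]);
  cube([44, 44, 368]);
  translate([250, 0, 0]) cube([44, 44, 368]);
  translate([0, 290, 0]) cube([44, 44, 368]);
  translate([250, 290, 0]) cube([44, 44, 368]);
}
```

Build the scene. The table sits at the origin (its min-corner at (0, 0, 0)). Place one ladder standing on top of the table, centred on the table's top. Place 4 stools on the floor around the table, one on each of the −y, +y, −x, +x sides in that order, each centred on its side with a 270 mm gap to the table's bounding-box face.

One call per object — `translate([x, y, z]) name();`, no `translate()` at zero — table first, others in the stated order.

table();
translate([236, 437, 684]) ladder();
translate([333, -604, 0]) stool();
translate([333, 1186, 0]) stool();
translate([-564, 291, 0]) stool();
translate([1230, 291, 0]) stool();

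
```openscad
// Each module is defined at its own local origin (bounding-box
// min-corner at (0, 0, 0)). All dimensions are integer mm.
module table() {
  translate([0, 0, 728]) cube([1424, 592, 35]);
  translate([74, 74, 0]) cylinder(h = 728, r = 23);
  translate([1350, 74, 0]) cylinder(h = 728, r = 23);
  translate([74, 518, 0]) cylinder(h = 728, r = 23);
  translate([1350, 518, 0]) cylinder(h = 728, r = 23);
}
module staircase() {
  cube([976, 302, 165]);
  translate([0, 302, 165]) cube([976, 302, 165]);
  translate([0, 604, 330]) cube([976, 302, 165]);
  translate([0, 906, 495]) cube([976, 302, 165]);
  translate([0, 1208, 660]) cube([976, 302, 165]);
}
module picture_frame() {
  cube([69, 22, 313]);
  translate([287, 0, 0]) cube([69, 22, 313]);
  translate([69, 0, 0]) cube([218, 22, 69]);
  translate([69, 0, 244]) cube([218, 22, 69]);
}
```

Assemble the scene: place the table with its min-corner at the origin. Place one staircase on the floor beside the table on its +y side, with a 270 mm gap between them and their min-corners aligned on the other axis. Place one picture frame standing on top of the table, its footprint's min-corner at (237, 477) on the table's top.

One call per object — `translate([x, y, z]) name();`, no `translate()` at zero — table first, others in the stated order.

table();
translate([0, 862, 0]) staircase();
translate([237, 477, 763]) picture_frame();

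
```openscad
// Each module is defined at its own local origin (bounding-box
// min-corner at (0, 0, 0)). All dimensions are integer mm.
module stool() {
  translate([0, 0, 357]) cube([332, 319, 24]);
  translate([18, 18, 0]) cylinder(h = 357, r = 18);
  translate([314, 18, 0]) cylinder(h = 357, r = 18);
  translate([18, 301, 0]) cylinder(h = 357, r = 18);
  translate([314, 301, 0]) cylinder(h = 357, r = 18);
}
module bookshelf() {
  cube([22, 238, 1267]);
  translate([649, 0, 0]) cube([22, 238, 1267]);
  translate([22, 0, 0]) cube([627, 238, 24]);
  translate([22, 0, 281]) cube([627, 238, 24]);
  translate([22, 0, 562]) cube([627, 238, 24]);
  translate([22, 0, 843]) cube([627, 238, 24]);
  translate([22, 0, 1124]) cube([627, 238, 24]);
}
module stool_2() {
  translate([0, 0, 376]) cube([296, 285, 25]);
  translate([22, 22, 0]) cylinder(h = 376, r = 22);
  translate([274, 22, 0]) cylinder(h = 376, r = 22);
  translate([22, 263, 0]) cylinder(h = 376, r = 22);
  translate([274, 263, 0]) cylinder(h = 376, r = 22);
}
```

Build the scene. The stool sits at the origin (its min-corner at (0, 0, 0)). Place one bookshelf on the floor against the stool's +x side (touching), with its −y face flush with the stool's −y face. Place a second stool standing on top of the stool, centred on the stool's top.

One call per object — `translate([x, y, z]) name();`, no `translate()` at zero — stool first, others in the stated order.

stool();
translate([332, 0, 0]) bookshelf();
translate([18, 17, 381]) stool_2();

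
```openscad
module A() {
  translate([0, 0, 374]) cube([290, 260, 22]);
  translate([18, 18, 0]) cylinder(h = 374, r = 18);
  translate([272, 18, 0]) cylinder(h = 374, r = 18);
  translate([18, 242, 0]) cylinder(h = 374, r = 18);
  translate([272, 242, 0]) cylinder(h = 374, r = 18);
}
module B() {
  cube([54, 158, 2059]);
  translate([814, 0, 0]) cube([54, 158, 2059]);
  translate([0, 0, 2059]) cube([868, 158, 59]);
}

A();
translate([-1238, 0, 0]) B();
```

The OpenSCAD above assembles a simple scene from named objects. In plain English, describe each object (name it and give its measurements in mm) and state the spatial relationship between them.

A is a simple wooden stool: a rectangular seat 290 mm (x) by 260 mm (y), 22 mm thick, top face at z = 396 mm, on four round legs, each 36 mm in diameter. The legs rest on z = 0, each leg's axis is inset half a diameter from the nearest pair of seat edges (so the leg's bounding box is flush with the corner).

B is a rectangular door frame: two vertical jambs of 54×158 mm section, 2059 mm tall, with a clear opening 760 mm wide between their inner faces. A header 59 mm tall and 158 mm deep lies on top of the jambs and spans the full outside width.

The door frame is on the floor beside the stool on its −x side.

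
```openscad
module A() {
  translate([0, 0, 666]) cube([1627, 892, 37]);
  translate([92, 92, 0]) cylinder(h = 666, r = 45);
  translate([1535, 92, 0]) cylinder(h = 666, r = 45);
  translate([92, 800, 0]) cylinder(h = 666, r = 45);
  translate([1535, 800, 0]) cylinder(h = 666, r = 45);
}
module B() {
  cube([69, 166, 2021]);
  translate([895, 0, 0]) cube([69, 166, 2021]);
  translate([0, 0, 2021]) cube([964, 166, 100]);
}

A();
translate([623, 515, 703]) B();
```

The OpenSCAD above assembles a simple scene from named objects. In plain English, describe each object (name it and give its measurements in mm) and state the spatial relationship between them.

A is a table: top 1627 mm (x) × 892 mm (y), 37 mm thick, upper face at z = 703 mm, on four round legs of 90 mm diameter, each leg's bounding box inset 47 mm from the nearest pair of top edges, running from z = 0 to the bottom of the top.

B is a door frame. The clear opening is 826 mm wide and 2021 mm high. Two 69 mm wide jambs, 166 mm deep, stand either side of the opening from the floor to the top of the opening. A 100 mm thick head sits across the top of both jambs, spanning the full outside width of the frame.

The door frame is on top of the table.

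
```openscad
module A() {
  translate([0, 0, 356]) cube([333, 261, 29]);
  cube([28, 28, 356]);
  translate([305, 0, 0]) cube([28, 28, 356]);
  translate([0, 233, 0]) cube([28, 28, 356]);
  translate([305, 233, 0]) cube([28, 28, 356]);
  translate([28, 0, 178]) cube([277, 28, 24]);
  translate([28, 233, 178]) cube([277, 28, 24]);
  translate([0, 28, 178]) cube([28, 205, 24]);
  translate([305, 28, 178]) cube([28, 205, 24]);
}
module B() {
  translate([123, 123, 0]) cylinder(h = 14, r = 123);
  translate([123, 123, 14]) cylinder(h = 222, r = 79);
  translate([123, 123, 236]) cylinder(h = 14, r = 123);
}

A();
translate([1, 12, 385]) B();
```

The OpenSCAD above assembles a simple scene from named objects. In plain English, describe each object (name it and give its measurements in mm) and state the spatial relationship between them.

A is a simple wooden stool: a rectangular seat 333 mm (x) by 261 mm (y), 29 mm thick, top face at z = 385 mm, on four square legs, each 28×28 mm in cross-section. The legs rest on z = 0, each flush with a corner of the seat. Four stretchers, 28 mm wide and 24 mm tall, connect adjacent legs with their undersides at z = 178 mm, each running between the inner faces of the legs it joins and aligned with the legs' outer faces on the other axis.

B is a spool: two coaxial disc flanges of radius 123 mm and thickness 14 mm, joined by a core cylinder of radius 79 mm and height 222 mm. The lower flange rests on z = 0 and the three cylinders share a vertical axis.

The spool is on top of the stool.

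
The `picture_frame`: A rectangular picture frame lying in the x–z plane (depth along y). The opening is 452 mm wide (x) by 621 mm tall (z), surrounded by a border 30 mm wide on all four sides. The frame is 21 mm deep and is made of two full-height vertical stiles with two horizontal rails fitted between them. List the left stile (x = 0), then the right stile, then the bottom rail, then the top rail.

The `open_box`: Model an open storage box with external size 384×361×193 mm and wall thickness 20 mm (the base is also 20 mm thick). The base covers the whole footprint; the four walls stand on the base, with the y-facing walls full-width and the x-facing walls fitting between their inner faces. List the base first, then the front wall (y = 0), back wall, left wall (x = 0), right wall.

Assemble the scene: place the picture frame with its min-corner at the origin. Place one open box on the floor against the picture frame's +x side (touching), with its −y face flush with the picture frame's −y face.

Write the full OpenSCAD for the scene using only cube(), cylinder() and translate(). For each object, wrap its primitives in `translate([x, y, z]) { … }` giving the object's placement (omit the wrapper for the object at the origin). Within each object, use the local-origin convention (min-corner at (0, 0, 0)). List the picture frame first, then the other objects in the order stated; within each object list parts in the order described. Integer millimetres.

cube([30, 21, 681]);
translate([482, 0, 0]) cube([30, 21, 681]);
translate([30, 0, 0]) cube([452, 21, 30]);
translate([30, 0, 651]) cube([452, 21, 30]);
translate([512, 0, 0]) {
  cube([384, 361, 20]);
  translate([0, 0, 20]) cube([384, 20, 173]);
  translate([0, 341, 20]) cube([384, 20, 173]);
  translate([0, 20, 20]) cube([20, 321, 173]);
  translate([364, 20, 20]) cube([20, 321, 173]);
}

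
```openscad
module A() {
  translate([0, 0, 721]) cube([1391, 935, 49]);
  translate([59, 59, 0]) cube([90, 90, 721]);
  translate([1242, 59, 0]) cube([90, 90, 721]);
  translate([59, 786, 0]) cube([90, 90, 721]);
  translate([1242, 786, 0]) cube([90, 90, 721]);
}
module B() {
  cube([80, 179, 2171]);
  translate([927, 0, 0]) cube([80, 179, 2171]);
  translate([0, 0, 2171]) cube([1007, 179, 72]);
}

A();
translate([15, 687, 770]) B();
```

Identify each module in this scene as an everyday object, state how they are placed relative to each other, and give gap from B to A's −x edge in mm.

The door frame's min-x is at 15; the table's min-x is 0; gap = 15 mm.

A is a table. B is a door frame. The door frame is on top of the table. The gap from the door frame to the table's −x edge is 15 mm.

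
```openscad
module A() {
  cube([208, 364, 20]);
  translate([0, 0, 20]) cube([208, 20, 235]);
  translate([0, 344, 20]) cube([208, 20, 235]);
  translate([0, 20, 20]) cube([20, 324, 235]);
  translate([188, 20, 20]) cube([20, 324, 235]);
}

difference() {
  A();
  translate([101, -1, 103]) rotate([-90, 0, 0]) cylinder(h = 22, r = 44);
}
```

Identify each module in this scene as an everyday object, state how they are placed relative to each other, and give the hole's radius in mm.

The subtracted cylinder has r = 44 mm.

A is an open box. The open box has a circular hole through its front wall. The hole's radius is 44 mm.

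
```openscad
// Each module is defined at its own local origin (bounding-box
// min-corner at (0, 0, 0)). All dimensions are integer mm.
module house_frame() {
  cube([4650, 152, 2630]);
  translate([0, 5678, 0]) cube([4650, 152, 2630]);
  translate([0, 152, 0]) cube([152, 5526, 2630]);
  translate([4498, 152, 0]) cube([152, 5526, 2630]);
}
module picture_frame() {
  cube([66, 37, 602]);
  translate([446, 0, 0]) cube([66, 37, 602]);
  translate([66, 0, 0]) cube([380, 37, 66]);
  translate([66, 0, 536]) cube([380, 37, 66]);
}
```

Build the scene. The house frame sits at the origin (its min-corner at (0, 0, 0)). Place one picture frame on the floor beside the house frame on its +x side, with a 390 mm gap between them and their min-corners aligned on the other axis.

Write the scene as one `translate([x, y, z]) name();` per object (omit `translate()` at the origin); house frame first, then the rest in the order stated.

house_frame();
translate([5040, 0, 0]) picture_frame();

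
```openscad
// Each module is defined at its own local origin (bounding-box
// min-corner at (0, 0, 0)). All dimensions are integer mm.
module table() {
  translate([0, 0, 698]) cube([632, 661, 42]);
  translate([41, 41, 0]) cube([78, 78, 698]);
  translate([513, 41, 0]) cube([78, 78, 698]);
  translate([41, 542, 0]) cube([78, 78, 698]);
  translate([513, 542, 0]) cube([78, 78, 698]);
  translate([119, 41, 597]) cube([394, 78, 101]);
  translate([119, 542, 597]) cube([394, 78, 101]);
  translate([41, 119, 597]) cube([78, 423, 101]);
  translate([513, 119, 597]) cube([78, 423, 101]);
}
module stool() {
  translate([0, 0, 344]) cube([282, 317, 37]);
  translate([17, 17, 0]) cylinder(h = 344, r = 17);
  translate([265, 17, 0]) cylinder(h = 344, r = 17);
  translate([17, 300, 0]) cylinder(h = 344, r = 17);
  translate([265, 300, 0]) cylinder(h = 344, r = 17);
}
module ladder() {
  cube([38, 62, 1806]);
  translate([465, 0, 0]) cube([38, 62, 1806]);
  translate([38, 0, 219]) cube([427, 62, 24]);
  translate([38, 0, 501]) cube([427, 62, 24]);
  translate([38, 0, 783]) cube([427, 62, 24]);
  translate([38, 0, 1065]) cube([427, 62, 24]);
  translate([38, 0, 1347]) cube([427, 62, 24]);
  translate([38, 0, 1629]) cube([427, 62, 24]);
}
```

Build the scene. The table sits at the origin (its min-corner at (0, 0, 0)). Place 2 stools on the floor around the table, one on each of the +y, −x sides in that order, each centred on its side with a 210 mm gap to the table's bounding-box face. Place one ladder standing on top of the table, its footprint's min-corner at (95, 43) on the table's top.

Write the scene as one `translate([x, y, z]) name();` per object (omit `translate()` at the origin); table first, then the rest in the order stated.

table();
translate([175, 871, 0]) stool();
translate([-492, 172, 0]) stool();
translate([95, 43, 740]) ladder();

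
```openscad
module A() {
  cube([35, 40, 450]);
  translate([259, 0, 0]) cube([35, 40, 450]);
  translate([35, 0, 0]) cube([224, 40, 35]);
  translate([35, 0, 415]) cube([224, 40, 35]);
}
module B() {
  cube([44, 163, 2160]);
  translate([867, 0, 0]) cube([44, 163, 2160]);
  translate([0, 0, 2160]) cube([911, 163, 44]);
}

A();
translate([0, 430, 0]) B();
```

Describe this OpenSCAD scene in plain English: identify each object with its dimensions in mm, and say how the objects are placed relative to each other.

A is a rectangular picture frame lying in the x–z plane (depth along y). The opening is 224 mm wide (x) by 380 mm tall (z), surrounded by a border 35 mm wide on all four sides. The frame is 40 mm deep and is made of two full-height vertical stiles with two horizontal rails fitted between them.

B is a rectangular door frame: two vertical jambs of 44×163 mm section, 2160 mm tall, with a clear opening 823 mm wide between their inner faces. A header 44 mm tall and 163 mm deep lies on top of the jambs and spans the full outside width.

The door frame is on the floor beside the picture frame on its +y side.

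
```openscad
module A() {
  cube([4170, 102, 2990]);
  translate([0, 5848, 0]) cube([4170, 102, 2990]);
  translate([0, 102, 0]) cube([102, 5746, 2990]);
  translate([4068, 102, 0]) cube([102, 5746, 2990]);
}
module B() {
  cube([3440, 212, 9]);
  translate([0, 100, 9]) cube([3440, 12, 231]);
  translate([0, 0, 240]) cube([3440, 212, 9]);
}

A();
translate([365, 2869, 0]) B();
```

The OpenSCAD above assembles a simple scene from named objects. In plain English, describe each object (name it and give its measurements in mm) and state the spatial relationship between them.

A is the wall frame of a small rectangular building: four walls, each 2990 mm tall and 102 mm thick, enclosing a footprint 4170 mm (x) by 5950 mm (y) outside-to-outside, with no floor or roof. The front and back walls (the −y and +y sides) span the full width; the two side walls fit between them.

B is an I-beam lying along x, 3440 mm long. Overall section height 249 mm. Two flanges 212 mm wide (y) and 9 mm thick, one on the floor and one at the top; a web 12 mm thick runs between them, centred on the flange width.

The I-beam sits inside the house frame, centred.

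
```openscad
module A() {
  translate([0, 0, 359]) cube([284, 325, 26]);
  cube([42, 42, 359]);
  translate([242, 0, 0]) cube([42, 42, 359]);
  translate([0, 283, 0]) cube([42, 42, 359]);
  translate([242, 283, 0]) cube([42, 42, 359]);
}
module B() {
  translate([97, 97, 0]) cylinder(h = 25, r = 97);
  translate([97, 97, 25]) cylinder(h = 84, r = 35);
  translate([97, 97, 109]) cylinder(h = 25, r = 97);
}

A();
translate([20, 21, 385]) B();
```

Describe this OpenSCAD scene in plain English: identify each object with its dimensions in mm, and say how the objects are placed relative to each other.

A is a simple wooden stool: a rectangular seat 284 mm (x) by 325 mm (y), 26 mm thick, top face at z = 385 mm, on four square legs, each 42×42 mm in cross-section. The legs rest on z = 0, each flush with a corner of the seat.

B is a spool: two coaxial disc flanges of radius 97 mm and thickness 25 mm, joined by a core cylinder of radius 35 mm and height 84 mm. The lower flange rests on z = 0 and the three cylinders share a vertical axis.

The spool is on top of the stool.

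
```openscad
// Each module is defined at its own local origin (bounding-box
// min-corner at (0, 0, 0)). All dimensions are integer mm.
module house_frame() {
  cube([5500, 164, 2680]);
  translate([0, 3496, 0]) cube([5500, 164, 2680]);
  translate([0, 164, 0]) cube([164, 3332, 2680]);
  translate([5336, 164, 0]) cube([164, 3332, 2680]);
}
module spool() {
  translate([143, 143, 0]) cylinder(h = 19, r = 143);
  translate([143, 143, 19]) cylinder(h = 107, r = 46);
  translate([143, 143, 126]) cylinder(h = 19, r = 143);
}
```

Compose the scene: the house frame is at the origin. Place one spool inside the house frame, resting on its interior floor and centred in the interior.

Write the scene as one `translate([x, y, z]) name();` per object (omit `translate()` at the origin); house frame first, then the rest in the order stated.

house_frame();
translate([2607, 1687, 0]) spool();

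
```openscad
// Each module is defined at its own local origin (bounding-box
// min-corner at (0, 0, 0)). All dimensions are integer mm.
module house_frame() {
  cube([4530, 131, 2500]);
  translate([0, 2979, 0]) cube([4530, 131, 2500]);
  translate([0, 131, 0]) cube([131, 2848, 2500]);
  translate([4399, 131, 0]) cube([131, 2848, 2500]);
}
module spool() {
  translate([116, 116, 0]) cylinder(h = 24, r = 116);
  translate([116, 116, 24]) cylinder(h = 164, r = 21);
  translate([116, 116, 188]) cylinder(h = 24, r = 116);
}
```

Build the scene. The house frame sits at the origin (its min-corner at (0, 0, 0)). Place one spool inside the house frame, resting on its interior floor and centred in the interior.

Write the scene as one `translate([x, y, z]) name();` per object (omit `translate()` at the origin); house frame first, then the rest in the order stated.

house_frame();
translate([2149, 1439, 0]) spool();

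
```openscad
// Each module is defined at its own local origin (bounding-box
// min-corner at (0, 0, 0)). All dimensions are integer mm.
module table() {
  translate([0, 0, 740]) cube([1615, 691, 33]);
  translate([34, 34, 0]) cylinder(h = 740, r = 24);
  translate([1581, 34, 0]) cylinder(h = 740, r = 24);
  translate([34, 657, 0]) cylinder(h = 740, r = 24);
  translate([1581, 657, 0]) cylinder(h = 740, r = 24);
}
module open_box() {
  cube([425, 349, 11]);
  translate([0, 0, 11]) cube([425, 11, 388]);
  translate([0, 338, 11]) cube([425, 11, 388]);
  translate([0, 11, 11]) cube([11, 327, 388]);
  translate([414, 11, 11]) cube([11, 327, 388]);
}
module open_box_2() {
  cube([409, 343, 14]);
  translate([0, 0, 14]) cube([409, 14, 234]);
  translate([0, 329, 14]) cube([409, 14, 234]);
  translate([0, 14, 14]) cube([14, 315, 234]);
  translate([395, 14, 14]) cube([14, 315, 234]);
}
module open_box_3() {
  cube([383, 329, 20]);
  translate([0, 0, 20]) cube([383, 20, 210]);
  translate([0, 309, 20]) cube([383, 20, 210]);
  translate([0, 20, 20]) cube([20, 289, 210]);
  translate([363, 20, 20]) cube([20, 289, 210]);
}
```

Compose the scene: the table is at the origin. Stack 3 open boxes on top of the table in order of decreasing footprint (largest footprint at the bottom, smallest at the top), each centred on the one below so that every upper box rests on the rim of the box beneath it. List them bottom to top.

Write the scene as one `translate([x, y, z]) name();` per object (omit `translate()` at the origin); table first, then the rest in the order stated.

table();
translate([595, 171, 773]) open_box();
translate([603, 174, 1172]) open_box_2();
translate([616, 181, 1420]) open_box_3();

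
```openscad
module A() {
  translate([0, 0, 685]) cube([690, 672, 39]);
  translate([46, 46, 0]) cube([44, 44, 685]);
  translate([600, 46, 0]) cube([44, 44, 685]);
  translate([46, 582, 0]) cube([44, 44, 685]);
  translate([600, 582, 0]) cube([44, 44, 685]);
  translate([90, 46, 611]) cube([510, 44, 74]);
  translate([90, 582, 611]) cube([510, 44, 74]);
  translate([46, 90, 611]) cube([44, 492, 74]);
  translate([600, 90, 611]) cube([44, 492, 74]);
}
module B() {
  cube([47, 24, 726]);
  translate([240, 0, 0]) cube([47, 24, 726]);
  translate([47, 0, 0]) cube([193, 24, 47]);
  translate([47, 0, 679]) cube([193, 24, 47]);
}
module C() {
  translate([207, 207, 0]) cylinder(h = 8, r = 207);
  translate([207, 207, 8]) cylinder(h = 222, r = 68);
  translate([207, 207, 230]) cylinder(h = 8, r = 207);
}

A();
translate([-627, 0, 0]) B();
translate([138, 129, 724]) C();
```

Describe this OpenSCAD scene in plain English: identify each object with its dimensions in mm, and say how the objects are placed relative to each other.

A is a rectangular dining table. The top is 690×672×39 mm with its upper surface at z = 724 mm. It stands on four 44×44 mm square legs, each inset 46 mm from the nearest pair of top edges, running from the floor to the underside of the top. Four apron rails, 44 mm thick and 74 mm tall, run between adjacent legs with their top edges flush with the underside of the top and their outer faces flush with the legs' outer faces.

B is a picture frame with a 193×632 mm rectangular opening (x by z) and a uniform 47 mm border on every side. Frame depth is 24 mm along y. It is built from two vertical stiles running the full outside height and two horizontal rails spanning the gap between the stiles.

C is a spool: two coaxial disc flanges of radius 207 mm and thickness 8 mm, joined by a core cylinder of radius 68 mm and height 222 mm. The lower flange rests on z = 0 and the three cylinders share a vertical axis.

The picture frame is on the floor beside the table on its −x side. The spool is on top of the table, centred.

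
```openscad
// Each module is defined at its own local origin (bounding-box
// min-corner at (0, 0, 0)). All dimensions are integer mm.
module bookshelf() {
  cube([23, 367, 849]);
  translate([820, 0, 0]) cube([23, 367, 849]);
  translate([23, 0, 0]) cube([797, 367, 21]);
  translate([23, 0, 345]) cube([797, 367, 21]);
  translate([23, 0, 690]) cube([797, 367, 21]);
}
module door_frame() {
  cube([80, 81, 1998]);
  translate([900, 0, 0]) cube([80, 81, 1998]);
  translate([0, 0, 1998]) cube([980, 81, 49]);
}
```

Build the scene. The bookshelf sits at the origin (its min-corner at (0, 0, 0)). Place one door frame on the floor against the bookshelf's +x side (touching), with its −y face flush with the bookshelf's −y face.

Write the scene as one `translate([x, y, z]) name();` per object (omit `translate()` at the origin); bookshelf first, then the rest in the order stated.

bookshelf();
translate([843, 0, 0]) door_frame();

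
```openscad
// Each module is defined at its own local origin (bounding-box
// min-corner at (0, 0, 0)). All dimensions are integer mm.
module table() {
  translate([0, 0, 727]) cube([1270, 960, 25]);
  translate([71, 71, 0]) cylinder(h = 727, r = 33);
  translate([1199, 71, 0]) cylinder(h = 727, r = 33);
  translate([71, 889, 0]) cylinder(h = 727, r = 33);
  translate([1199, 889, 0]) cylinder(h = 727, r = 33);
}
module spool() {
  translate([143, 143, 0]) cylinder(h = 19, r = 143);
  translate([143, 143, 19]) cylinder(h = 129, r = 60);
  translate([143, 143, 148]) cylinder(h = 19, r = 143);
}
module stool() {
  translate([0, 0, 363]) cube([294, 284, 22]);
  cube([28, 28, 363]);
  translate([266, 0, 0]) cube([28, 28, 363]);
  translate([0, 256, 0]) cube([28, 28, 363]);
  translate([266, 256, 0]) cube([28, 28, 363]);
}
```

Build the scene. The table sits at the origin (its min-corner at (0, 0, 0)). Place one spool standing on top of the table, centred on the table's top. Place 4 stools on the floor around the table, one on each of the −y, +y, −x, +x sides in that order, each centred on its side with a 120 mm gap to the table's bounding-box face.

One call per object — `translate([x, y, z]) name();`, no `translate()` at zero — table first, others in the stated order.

table();
translate([492, 337, 752]) spool();
translate([488, -404, 0]) stool();
translate([488, 1080, 0]) stool();
translate([-414, 338, 0]) stool();
translate([1390, 338, 0]) stool();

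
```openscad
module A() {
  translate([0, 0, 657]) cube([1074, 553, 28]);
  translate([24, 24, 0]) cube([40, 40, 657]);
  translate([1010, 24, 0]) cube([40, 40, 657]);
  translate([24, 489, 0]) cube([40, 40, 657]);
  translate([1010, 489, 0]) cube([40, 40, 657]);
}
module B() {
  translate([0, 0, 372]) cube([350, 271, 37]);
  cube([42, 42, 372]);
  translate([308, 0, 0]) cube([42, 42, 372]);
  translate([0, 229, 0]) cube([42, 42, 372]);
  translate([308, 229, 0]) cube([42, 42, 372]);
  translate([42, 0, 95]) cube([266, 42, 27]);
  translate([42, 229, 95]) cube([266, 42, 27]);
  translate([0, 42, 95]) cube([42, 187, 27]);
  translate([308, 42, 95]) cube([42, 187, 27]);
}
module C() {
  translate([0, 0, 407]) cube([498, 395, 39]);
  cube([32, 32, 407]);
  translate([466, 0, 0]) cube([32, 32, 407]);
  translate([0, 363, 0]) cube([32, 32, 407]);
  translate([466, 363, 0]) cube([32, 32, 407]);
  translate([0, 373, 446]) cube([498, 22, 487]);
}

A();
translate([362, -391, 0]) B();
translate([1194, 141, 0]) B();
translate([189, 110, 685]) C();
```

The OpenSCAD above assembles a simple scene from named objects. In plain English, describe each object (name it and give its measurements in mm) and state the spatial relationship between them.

A is a table: top 1074 mm (x) × 553 mm (y), 28 mm thick, upper face at z = 685 mm, on four 40×40 mm square legs, each inset 24 mm from the nearest pair of top edges, running from z = 0 to the bottom of the top.

B is a four-legged stool. The seat is a 350×271×37 mm slab whose top surface is at z = 409 mm; four square legs, each 42×42 mm in cross-section, run from the floor (z = 0) to the underside of the seat, each flush with a corner of the seat. Four stretchers, 42 mm wide and 27 mm tall, connect adjacent legs with their undersides at z = 95 mm, each running between the inner faces of the legs it joins and aligned with the legs' outer faces on the other axis.

C is a chair. The seat is a 498×395×39 mm slab with its top at z = 446 mm, on four 32×32 mm corner legs (flush with the seat edges, standing on z = 0). A flat backrest 22 mm thick, 487 mm tall, spans the full seat width and rises from the seat top along its +y edge, rear face flush with the rear of the seat.

Two stools sit around the table at the −y, +x sides. The chair is on top of the table.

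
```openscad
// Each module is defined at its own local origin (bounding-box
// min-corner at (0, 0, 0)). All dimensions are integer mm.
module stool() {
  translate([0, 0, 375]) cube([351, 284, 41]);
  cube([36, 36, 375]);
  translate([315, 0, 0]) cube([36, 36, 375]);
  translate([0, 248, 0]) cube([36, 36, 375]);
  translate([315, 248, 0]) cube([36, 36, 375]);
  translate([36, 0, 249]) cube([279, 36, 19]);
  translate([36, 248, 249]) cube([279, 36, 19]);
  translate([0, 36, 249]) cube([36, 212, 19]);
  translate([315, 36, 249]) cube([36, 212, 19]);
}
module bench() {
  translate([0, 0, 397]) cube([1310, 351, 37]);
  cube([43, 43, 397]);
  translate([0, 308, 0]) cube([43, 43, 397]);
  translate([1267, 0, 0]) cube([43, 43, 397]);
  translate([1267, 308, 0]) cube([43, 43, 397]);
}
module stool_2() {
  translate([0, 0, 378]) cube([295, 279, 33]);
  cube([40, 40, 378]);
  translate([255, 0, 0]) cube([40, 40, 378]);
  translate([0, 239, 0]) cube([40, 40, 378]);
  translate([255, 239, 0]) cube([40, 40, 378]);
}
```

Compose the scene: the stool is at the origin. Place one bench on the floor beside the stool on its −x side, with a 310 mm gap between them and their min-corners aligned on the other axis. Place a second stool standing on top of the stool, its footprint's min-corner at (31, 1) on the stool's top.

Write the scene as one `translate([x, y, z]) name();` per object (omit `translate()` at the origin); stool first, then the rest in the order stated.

stool();
translate([-1620, 0, 0]) bench();
translate([31, 1, 416]) stool_2();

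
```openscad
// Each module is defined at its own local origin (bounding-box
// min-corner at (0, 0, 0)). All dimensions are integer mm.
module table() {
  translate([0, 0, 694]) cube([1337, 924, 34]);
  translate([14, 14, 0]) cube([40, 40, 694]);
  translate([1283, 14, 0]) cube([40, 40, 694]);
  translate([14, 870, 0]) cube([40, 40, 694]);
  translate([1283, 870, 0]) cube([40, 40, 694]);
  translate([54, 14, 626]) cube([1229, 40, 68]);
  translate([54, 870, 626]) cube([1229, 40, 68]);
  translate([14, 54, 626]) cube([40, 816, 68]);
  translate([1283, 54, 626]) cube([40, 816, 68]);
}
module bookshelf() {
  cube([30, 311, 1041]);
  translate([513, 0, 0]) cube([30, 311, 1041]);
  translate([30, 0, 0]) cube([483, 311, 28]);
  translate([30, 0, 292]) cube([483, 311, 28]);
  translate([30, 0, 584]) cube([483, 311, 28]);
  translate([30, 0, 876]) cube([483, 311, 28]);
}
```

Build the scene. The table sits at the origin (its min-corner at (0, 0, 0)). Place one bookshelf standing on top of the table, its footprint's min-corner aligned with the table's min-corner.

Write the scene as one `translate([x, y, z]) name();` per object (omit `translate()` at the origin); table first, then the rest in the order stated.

table();
translate([0, 0, 728]) bookshelf();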